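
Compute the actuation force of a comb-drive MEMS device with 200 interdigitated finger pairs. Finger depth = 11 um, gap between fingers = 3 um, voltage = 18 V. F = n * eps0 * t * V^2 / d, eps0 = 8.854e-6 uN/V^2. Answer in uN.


Step 1: Parameters: n=200, eps0=8.854e-6 uN/V^2, t=11 um, V=18 V, d=3 um
Step 2: V^2 = 324
Step 3: F = 200 * 8.854e-6 * 11 * 324 / 3
F = 2.104 uN


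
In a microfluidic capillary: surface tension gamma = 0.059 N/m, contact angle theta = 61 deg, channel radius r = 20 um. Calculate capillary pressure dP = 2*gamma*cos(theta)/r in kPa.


Step 1: cos(61 deg) = 0.4848
Step 2: Convert r to m: r = 20e-6 m
Step 3: dP = 2 * 0.059 * 0.4848 / 20e-6 = 2860.3 Pa
Step 4: Convert Pa to kPa (divide by 1000).
dP = 2.86 kPa


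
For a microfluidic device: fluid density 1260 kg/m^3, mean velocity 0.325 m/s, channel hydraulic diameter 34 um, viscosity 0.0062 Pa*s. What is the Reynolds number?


Step 1: Convert Dh to meters: Dh = 34e-6 m
Step 2: Re = rho * v * Dh / mu
Re = 1260 * 0.325 * 34e-6 / 0.0062
Re = 2.246


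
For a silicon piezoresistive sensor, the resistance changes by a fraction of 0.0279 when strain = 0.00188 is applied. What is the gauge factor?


Step 1: Identify values.
dR/R = 0.0279, strain = 0.00188
Step 2: GF = (dR/R) / strain = 0.0279 / 0.00188
GF = 14.8


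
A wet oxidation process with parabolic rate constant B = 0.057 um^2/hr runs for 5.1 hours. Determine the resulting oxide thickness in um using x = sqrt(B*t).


Step 1: Compute B*t = 0.057 * 5.1 = 0.2907
Step 2: x = sqrt(0.2907)
x = 0.539 um


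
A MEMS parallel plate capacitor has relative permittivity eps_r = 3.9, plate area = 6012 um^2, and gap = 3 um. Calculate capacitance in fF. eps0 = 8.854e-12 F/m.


Step 1: Convert area to m^2: A = 6012e-12 m^2
Step 2: Convert gap to m: d = 3e-6 m
Step 3: C = eps0 * eps_r * A / d
C = 8.854e-12 * 3.9 * 6012e-12 / 3e-6
Step 4: Convert to fF (multiply by 1e15).
C = 69.2 fF


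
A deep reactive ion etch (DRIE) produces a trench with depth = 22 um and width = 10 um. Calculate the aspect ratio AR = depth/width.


Step 1: AR = depth / width
Step 2: AR = 22 / 10
AR = 2.2


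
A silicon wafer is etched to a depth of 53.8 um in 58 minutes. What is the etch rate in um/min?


Step 1: Etch rate = depth / time
Step 2: rate = 53.8 / 58
rate = 0.928 um/min


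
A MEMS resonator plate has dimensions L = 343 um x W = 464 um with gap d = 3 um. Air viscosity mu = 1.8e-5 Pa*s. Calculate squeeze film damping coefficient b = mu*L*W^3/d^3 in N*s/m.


Step 1: Convert to SI.
L = 343e-6 m, W = 464e-6 m, d = 3e-6 m
Step 2: W^3 = (464e-6)^3 = 9.99e-11 m^3
Step 3: d^3 = (3e-6)^3 = 2.70e-17 m^3
Step 4: b = 1.8e-5 * 343e-6 * 9.99e-11 / 2.70e-17
b = 2.28e-02 N*s/m


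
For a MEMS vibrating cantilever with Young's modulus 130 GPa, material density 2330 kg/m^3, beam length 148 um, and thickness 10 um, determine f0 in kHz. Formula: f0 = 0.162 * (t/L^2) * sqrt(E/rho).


Step 1: Convert units to SI.
t_SI = 10e-6 m, L_SI = 148e-6 m
Step 2: Calculate sqrt(E/rho).
sqrt(130e9 / 2330) = 7469.54 m/s
Step 3: Compute f0.
f0 = 0.162 * 10e-6 / (148e-6)^2 * 7469.54 = 552440.4 Hz = 552.44 kHz


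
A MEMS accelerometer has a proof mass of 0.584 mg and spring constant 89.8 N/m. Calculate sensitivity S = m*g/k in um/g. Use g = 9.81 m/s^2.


Step 1: Convert mass: m = 0.584 mg = 5.84e-07 kg
Step 2: S = m * g / k = 5.84e-07 * 9.81 / 89.8
Step 3: S = 6.38e-08 m/g
Step 4: Convert to um/g: S = 0.064 um/g


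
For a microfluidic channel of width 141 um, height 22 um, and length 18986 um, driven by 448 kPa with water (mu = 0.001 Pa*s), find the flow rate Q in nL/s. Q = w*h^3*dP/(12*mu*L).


Step 1: Convert all dimensions to SI (meters).
w = 141e-6 m, h = 22e-6 m, L = 18986e-6 m, dP = 448e3 Pa
Step 2: Q = w * h^3 * dP / (12 * mu * L)
Q = 141e-6 * (22e-6)^3 * 448e3 / (12 * 0.001 * 18986e-6) = 2.95223175e-09 m^3/s
Step 3: Convert Q from m^3/s to nL/s (1 m^3 = 1e12 nL, so multiply by 1e12).
Q = 2952.232 nL/s


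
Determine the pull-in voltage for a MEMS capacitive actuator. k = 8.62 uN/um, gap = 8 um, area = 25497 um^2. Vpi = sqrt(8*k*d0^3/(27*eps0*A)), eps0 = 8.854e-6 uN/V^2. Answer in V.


Step 1: Compute numerator: 8 * k * d0^3 = 8 * 8.62 * 8^3 = 35307.52
Step 2: Compute denominator: 27 * eps0 * A = 27 * 8.854e-6 * 25497 = 6.095262
Step 3: Vpi = sqrt(35307.52 / 6.095262)
Vpi = 76.11 V


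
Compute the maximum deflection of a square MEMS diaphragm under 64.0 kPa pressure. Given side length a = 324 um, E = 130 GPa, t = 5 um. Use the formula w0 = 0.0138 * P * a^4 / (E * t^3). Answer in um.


Step 1: Convert pressure to compatible units (E is in GPa, so P in GPa).
P = 64.0 kPa = 64.0e-6 GPa
Step 2: Compute numerator: 0.0138 * P * a^4.
a^4 = 324^4 = 11019960576
numerator = 0.0138 * 64.0e-6 * 11019960576 = 9.73283e+03
Step 3: Compute denominator: E * t^3 = 130 * 5^3 = 16250
Step 4: w0 = numerator / denominator = 9.73283e+03 / 16250 = 0.5989 um


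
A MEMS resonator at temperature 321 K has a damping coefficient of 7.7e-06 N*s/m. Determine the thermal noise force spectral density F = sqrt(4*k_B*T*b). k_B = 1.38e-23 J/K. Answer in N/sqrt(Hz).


Step 1: Compute 4 * k_B * T * b
= 4 * 1.38e-23 * 321 * 7.7e-06
= 1.3644e-25 N^2/Hz
Step 2: F_noise = sqrt(1.3644e-25)
F_noise = 3.69e-13 N/sqrt(Hz)


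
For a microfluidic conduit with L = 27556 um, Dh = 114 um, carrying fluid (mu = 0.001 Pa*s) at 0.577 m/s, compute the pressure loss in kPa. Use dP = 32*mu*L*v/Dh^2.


Step 1: Convert to SI: L = 27556e-6 m, Dh = 114e-6 m
Step 2: dP = 32 * 0.001 * 27556e-6 * 0.577 / (114e-6)^2
Step 3: dP = 39150.04 Pa
Step 4: Convert to kPa: dP = 39.15 kPa


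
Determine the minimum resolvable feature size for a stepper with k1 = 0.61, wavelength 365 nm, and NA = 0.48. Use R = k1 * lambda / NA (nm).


Step 1: Identify values: k1 = 0.61, lambda = 365 nm, NA = 0.48
Step 2: R = k1 * lambda / NA
R = 0.61 * 365 / 0.48
R = 463.9 nm


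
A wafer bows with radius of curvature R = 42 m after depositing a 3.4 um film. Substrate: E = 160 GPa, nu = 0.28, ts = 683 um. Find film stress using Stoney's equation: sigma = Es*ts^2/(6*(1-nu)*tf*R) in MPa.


Step 1: Compute numerator: Es * ts^2 = 160 * 683^2 = 74638240 (GPa*um^2)
Step 2: Compute denominator (R in um): 6*(1-nu)*tf*R = 6*0.72*3.4*42e6 = 616896000.0 (um^2)
Step 3: sigma (GPa) = 74638240 / 616896000.0 = 1.2099e-01 GPa
Step 4: Convert to MPa (x1000): sigma = 121.0 MPa


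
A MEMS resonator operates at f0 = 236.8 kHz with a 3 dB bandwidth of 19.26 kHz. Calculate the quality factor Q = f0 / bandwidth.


Step 1: Q = f0 / bandwidth
Step 2: Q = 236.8 / 19.26
Q = 12.3


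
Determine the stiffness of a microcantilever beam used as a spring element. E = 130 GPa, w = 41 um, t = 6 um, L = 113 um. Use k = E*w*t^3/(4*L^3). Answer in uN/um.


Step 1: Convert E to consistent units (1 GPa = 1000 uN/um^2).
E = 130 GPa = 130000 uN/um^2
Step 2: Compute t^3 = 6^3 = 216
Step 3: Compute L^3 = 113^3 = 1442897
Step 4: k = 130000 * 41 * 216 / (4 * 1442897)
k = 199.4737 uN/um


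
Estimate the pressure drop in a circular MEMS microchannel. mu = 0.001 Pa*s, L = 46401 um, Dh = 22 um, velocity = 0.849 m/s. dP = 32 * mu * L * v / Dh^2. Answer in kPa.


Step 1: Convert to SI: L = 46401e-6 m, Dh = 22e-6 m
Step 2: dP = 32 * 0.001 * 46401e-6 * 0.849 / (22e-6)^2
Step 3: dP = 2604591.67 Pa
Step 4: Convert to kPa: dP = 2604.59 kPa


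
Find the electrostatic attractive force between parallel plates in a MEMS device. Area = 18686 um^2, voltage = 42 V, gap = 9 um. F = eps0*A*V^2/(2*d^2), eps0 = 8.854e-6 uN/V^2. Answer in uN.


Step 1: Identify parameters.
eps0 = 8.854e-6 uN/V^2, A = 18686 um^2, V = 42 V, d = 9 um
Step 2: Compute V^2 = 42^2 = 1764
Step 3: Compute d^2 = 9^2 = 81
Step 4: F = 0.5 * 8.854e-6 * 18686 * 1764 / 81
F = 1.802 uN


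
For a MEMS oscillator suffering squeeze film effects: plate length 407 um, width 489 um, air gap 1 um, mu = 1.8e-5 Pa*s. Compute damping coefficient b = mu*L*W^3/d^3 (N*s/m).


Step 1: Convert to SI.
L = 407e-6 m, W = 489e-6 m, d = 1e-6 m
Step 2: W^3 = (489e-6)^3 = 1.17e-10 m^3
Step 3: d^3 = (1e-6)^3 = 1.00e-18 m^3
Step 4: b = 1.8e-5 * 407e-6 * 1.17e-10 / 1.00e-18
b = 8.57e-01 N*s/m


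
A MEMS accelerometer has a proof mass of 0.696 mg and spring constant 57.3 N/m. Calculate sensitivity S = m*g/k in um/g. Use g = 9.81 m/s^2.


Step 1: Convert mass: m = 0.696 mg = 6.96e-07 kg
Step 2: S = m * g / k = 6.96e-07 * 9.81 / 57.3
Step 3: S = 1.19e-07 m/g
Step 4: Convert to um/g: S = 0.119 um/g


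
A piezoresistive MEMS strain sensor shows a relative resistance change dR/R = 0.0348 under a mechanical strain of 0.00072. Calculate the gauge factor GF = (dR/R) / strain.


Step 1: Identify values.
dR/R = 0.0348, strain = 0.00072
Step 2: GF = (dR/R) / strain = 0.0348 / 0.00072
GF = 48.3


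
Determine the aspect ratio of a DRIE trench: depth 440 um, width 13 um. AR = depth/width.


Step 1: AR = depth / width
Step 2: AR = 440 / 13
AR = 33.8


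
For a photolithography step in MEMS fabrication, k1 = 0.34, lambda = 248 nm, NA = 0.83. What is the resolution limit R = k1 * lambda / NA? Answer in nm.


Step 1: Identify values: k1 = 0.34, lambda = 248 nm, NA = 0.83
Step 2: R = k1 * lambda / NA
R = 0.34 * 248 / 0.83
R = 101.6 nm


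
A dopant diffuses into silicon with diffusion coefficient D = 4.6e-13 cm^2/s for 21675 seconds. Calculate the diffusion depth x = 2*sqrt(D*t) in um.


Step 1: Compute D*t = 4.6e-13 * 21675 = 9.9705e-09 cm^2
Step 2: sqrt(D*t) = 9.98524e-05 cm
Step 3: x = 2 * 9.98524e-05 cm = 1.997048e-04 cm
Step 4: Convert to um (1 cm = 1e4 um): x = 1.997 um


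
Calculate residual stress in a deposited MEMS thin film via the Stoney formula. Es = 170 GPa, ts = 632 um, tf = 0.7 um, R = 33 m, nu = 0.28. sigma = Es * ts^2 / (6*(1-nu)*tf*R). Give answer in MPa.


Step 1: Compute numerator: Es * ts^2 = 170 * 632^2 = 67902080 (GPa*um^2)
Step 2: Compute denominator (R in um): 6*(1-nu)*tf*R = 6*0.72*0.7*33e6 = 99792000.0 (um^2)
Step 3: sigma (GPa) = 67902080 / 99792000.0 = 6.80436e-01 GPa
Step 4: Convert to MPa (x1000): sigma = 680.4 MPa


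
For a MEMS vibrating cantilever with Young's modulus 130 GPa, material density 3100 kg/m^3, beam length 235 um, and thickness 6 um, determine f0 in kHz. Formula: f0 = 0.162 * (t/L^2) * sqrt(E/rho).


Step 1: Convert units to SI.
t_SI = 6e-6 m, L_SI = 235e-6 m
Step 2: Calculate sqrt(E/rho).
sqrt(130e9 / 3100) = 6475.76 m/s
Step 3: Compute f0.
f0 = 0.162 * 6e-6 / (235e-6)^2 * 6475.76 = 113978.1 Hz = 113.98 kHz


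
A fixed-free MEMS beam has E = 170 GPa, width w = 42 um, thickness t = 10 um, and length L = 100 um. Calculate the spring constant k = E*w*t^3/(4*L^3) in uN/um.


Step 1: Convert E to consistent units (1 GPa = 1000 uN/um^2).
E = 170 GPa = 170000 uN/um^2
Step 2: Compute t^3 = 10^3 = 1000
Step 3: Compute L^3 = 100^3 = 1000000
Step 4: k = 170000 * 42 * 1000 / (4 * 1000000)
k = 1785.0 uN/um


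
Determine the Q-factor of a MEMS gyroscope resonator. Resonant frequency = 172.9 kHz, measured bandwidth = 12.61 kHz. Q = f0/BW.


Step 1: Q = f0 / bandwidth
Step 2: Q = 172.9 / 12.61
Q = 13.7


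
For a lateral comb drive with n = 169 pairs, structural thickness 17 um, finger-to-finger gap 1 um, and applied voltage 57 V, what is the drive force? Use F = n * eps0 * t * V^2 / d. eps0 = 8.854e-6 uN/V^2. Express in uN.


Step 1: Parameters: n=169, eps0=8.854e-6 uN/V^2, t=17 um, V=57 V, d=1 um
Step 2: V^2 = 3249
Step 3: F = 169 * 8.854e-6 * 17 * 3249 / 1
F = 82.647 uN


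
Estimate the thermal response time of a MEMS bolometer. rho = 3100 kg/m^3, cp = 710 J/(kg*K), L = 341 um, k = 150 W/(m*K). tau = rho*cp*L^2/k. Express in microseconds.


Step 1: Convert L to m: L = 341e-6 m
Step 2: L^2 = (341e-6)^2 = 1.16281e-07 m^2
Step 3: tau = 3100 * 710 * 1.16281e-07 / 150 = 1.7062299e-03 s
Step 4: Convert to microseconds (multiply by 1e6).
tau = 1706.23 us


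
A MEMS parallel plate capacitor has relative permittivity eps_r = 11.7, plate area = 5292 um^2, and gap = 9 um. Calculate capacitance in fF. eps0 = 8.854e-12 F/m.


Step 1: Convert area to m^2: A = 5292e-12 m^2
Step 2: Convert gap to m: d = 9e-6 m
Step 3: C = eps0 * eps_r * A / d
C = 8.854e-12 * 11.7 * 5292e-12 / 9e-6
Step 4: Convert to fF (multiply by 1e15).
C = 60.91 fF


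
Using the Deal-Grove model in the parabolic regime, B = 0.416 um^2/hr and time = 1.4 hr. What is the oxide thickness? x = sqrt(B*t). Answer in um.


Step 1: Compute B*t = 0.416 * 1.4 = 0.5824
Step 2: x = sqrt(0.5824)
x = 0.763 um


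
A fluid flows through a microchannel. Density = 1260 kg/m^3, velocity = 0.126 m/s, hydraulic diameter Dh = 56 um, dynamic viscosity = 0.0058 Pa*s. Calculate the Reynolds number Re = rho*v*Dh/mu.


Step 1: Convert Dh to meters: Dh = 56e-6 m
Step 2: Re = rho * v * Dh / mu
Re = 1260 * 0.126 * 56e-6 / 0.0058
Re = 1.533


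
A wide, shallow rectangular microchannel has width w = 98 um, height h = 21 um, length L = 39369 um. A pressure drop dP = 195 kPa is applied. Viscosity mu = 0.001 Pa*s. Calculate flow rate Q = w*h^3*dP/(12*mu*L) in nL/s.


Step 1: Convert all dimensions to SI (meters).
w = 98e-6 m, h = 21e-6 m, L = 39369e-6 m, dP = 195e3 Pa
Step 2: Q = w * h^3 * dP / (12 * mu * L)
Q = 98e-6 * (21e-6)^3 * 195e3 / (12 * 0.001 * 39369e-6) = 3.7461308e-10 m^3/s
Step 3: Convert Q from m^3/s to nL/s (1 m^3 = 1e12 nL, so multiply by 1e12).
Q = 374.613 nL/s


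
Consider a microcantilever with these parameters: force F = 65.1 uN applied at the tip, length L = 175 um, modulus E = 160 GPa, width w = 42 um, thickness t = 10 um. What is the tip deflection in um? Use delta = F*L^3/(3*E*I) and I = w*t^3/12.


Step 1: Calculate the second moment of area.
I = w * t^3 / 12 = 42 * 10^3 / 12 = 3500.0 um^4
Step 2: Convert E to consistent units (1 GPa = 1000 uN/um^2).
E = 160 GPa = 160000 uN/um^2
Step 3: Calculate tip deflection.
delta = F * L^3 / (3 * E * I)
delta = 65.1 * 175^3 / (3 * 160000 * 3500.0)
delta = 0.2077 um


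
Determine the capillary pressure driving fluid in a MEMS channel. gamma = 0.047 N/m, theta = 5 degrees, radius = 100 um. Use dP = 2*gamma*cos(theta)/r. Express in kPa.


Step 1: cos(5 deg) = 0.9962
Step 2: Convert r to m: r = 100e-6 m
Step 3: dP = 2 * 0.047 * 0.9962 / 100e-6 = 936.4 Pa
Step 4: Convert Pa to kPa (divide by 1000).
dP = 0.94 kPa


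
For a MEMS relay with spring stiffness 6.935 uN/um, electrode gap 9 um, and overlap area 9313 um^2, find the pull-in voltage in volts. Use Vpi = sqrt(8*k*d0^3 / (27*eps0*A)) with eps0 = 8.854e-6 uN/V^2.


Step 1: Compute numerator: 8 * k * d0^3 = 8 * 6.935 * 9^3 = 40444.92
Step 2: Compute denominator: 27 * eps0 * A = 27 * 8.854e-6 * 9313 = 2.226347
Step 3: Vpi = sqrt(40444.92 / 2.226347)
Vpi = 134.78 V


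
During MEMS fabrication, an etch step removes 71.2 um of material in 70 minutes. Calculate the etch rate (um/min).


Step 1: Etch rate = depth / time
Step 2: rate = 71.2 / 70
rate = 1.017 um/min


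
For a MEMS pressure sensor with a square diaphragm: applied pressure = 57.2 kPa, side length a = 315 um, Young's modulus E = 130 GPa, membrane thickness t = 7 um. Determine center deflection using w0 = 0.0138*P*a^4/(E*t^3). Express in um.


Step 1: Convert pressure to compatible units (E is in GPa, so P in GPa).
P = 57.2 kPa = 57.2e-6 GPa
Step 2: Compute numerator: 0.0138 * P * a^4.
a^4 = 315^4 = 9845600625
numerator = 0.0138 * 57.2e-6 * 9845600625 = 7.77172e+03
Step 3: Compute denominator: E * t^3 = 130 * 7^3 = 44590
Step 4: w0 = numerator / denominator = 7.77172e+03 / 44590 = 0.1743 um


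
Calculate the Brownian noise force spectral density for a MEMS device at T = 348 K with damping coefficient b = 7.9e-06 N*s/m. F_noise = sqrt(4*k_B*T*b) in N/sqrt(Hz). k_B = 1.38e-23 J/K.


Step 1: Compute 4 * k_B * T * b
= 4 * 1.38e-23 * 348 * 7.9e-06
= 1.5176e-25 N^2/Hz
Step 2: F_noise = sqrt(1.5176e-25)
F_noise = 3.90e-13 N/sqrt(Hz)


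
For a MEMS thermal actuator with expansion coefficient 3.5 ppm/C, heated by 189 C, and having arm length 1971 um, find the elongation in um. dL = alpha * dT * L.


Step 1: Convert CTE: alpha = 3.5 ppm/C = 3.5e-6 /C
Step 2: dL = 3.5e-6 * 189 * 1971
dL = 1.3038 um


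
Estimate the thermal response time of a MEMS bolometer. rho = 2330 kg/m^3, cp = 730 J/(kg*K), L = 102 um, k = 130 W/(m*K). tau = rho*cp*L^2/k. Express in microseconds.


Step 1: Convert L to m: L = 102e-6 m
Step 2: L^2 = (102e-6)^2 = 1.0404e-08 m^2
Step 3: tau = 2330 * 730 * 1.0404e-08 / 130 = 1.3612434e-04 s
Step 4: Convert to microseconds (multiply by 1e6).
tau = 136.124 us


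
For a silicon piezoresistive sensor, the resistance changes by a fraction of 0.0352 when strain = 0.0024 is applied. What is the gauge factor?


Step 1: Identify values.
dR/R = 0.0352, strain = 0.0024
Step 2: GF = (dR/R) / strain = 0.0352 / 0.0024
GF = 14.7


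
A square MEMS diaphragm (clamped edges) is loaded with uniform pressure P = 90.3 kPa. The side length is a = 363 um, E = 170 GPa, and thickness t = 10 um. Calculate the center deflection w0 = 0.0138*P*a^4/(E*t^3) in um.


Step 1: Convert pressure to compatible units (E is in GPa, so P in GPa).
P = 90.3 kPa = 90.3e-6 GPa
Step 2: Compute numerator: 0.0138 * P * a^4.
a^4 = 363^4 = 17363069361
numerator = 0.0138 * 90.3e-6 * 17363069361 = 2.16368e+04
Step 3: Compute denominator: E * t^3 = 170 * 10^3 = 170000
Step 4: w0 = numerator / denominator = 2.16368e+04 / 170000 = 0.1273 um


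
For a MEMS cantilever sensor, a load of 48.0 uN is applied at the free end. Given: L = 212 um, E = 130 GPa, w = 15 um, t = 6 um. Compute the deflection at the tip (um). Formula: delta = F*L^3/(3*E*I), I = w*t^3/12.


Step 1: Calculate the second moment of area.
I = w * t^3 / 12 = 15 * 6^3 / 12 = 270.0 um^4
Step 2: Convert E to consistent units (1 GPa = 1000 uN/um^2).
E = 130 GPa = 130000 uN/um^2
Step 3: Calculate tip deflection.
delta = F * L^3 / (3 * E * I)
delta = 48.0 * 212^3 / (3 * 130000 * 270.0)
delta = 4.3433 um


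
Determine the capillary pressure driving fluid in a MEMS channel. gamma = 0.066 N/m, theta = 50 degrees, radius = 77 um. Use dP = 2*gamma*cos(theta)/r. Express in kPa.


Step 1: cos(50 deg) = 0.6428
Step 2: Convert r to m: r = 77e-6 m
Step 3: dP = 2 * 0.066 * 0.6428 / 77e-6 = 1101.9 Pa
Step 4: Convert Pa to kPa (divide by 1000).
dP = 1.1 kPa


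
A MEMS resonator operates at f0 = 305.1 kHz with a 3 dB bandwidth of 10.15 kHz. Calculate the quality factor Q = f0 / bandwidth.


Step 1: Q = f0 / bandwidth
Step 2: Q = 305.1 / 10.15
Q = 30.1


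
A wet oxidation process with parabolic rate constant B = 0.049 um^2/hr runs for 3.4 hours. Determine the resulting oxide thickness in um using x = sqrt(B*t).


Step 1: Compute B*t = 0.049 * 3.4 = 0.1666
Step 2: x = sqrt(0.1666)
x = 0.408 um


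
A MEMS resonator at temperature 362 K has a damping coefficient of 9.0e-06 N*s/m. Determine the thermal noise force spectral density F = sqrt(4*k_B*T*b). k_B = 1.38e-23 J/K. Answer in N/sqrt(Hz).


Step 1: Compute 4 * k_B * T * b
= 4 * 1.38e-23 * 362 * 9.0e-06
= 1.7984e-25 N^2/Hz
Step 2: F_noise = sqrt(1.7984e-25)
F_noise = 4.24e-13 N/sqrt(Hz)


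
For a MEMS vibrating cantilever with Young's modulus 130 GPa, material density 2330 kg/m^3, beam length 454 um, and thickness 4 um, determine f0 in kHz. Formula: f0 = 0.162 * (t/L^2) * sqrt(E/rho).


Step 1: Convert units to SI.
t_SI = 4e-6 m, L_SI = 454e-6 m
Step 2: Calculate sqrt(E/rho).
sqrt(130e9 / 2330) = 7469.54 m/s
Step 3: Compute f0.
f0 = 0.162 * 4e-6 / (454e-6)^2 * 7469.54 = 23483.2 Hz = 23.48 kHz


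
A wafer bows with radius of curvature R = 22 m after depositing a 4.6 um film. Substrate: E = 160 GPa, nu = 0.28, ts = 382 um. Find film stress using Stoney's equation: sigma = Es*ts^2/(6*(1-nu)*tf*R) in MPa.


Step 1: Compute numerator: Es * ts^2 = 160 * 382^2 = 23347840 (GPa*um^2)
Step 2: Compute denominator (R in um): 6*(1-nu)*tf*R = 6*0.72*4.6*22e6 = 437184000.0 (um^2)
Step 3: sigma (GPa) = 23347840 / 437184000.0 = 5.3405e-02 GPa
Step 4: Convert to MPa (x1000): sigma = 53.4 MPa


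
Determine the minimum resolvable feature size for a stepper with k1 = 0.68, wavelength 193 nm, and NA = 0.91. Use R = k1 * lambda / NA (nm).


Step 1: Identify values: k1 = 0.68, lambda = 193 nm, NA = 0.91
Step 2: R = k1 * lambda / NA
R = 0.68 * 193 / 0.91
R = 144.2 nm


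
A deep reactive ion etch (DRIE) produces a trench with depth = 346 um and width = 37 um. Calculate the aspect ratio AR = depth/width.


Step 1: AR = depth / width
Step 2: AR = 346 / 37
AR = 9.4


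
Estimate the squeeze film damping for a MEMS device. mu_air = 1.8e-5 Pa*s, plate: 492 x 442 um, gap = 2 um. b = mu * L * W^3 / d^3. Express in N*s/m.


Step 1: Convert to SI.
L = 492e-6 m, W = 442e-6 m, d = 2e-6 m
Step 2: W^3 = (442e-6)^3 = 8.64e-11 m^3
Step 3: d^3 = (2e-6)^3 = 8.00e-18 m^3
Step 4: b = 1.8e-5 * 492e-6 * 8.64e-11 / 8.00e-18
b = 9.56e-02 N*s/m


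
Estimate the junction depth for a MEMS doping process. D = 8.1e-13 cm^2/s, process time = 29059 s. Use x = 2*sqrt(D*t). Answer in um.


Step 1: Compute D*t = 8.1e-13 * 29059 = 2.353779e-08 cm^2
Step 2: sqrt(D*t) = 1.5342e-04 cm
Step 3: x = 2 * 1.5342e-04 cm = 3.0684e-04 cm
Step 4: Convert to um (1 cm = 1e4 um): x = 3.068 um


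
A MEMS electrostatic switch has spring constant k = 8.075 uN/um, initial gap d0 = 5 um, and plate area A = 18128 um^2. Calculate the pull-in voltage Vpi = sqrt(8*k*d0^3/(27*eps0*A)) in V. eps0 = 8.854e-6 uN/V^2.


Step 1: Compute numerator: 8 * k * d0^3 = 8 * 8.075 * 5^3 = 8075.0
Step 2: Compute denominator: 27 * eps0 * A = 27 * 8.854e-6 * 18128 = 4.333643
Step 3: Vpi = sqrt(8075.0 / 4.333643)
Vpi = 43.17 V


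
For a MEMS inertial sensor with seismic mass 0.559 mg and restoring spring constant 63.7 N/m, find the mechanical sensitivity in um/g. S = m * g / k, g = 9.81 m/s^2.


Step 1: Convert mass: m = 0.559 mg = 5.59e-07 kg
Step 2: S = m * g / k = 5.59e-07 * 9.81 / 63.7
Step 3: S = 8.61e-08 m/g
Step 4: Convert to um/g: S = 0.086 um/g


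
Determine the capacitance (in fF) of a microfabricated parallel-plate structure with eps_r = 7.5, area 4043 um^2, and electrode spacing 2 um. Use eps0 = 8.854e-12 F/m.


Step 1: Convert area to m^2: A = 4043e-12 m^2
Step 2: Convert gap to m: d = 2e-6 m
Step 3: C = eps0 * eps_r * A / d
C = 8.854e-12 * 7.5 * 4043e-12 / 2e-6
Step 4: Convert to fF (multiply by 1e15).
C = 134.24 fF


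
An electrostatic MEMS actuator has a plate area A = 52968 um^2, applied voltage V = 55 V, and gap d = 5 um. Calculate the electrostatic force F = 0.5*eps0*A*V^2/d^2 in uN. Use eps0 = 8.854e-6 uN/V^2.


Step 1: Identify parameters.
eps0 = 8.854e-6 uN/V^2, A = 52968 um^2, V = 55 V, d = 5 um
Step 2: Compute V^2 = 55^2 = 3025
Step 3: Compute d^2 = 5^2 = 25
Step 4: F = 0.5 * 8.854e-6 * 52968 * 3025 / 25
F = 28.373 uN


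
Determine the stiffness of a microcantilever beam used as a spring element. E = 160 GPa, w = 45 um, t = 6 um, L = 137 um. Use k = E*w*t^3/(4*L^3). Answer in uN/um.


Step 1: Convert E to consistent units (1 GPa = 1000 uN/um^2).
E = 160 GPa = 160000 uN/um^2
Step 2: Compute t^3 = 6^3 = 216
Step 3: Compute L^3 = 137^3 = 2571353
Step 4: k = 160000 * 45 * 216 / (4 * 2571353)
k = 151.2044 uN/um


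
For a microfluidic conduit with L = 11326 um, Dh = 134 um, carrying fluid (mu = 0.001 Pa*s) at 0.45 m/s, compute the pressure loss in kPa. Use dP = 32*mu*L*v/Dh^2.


Step 1: Convert to SI: L = 11326e-6 m, Dh = 134e-6 m
Step 2: dP = 32 * 0.001 * 11326e-6 * 0.45 / (134e-6)^2
Step 3: dP = 9083.00 Pa
Step 4: Convert to kPa: dP = 9.08 kPa


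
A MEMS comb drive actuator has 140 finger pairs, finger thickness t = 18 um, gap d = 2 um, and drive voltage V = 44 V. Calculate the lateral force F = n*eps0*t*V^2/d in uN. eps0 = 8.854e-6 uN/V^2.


Step 1: Parameters: n=140, eps0=8.854e-6 uN/V^2, t=18 um, V=44 V, d=2 um
Step 2: V^2 = 1936
Step 3: F = 140 * 8.854e-6 * 18 * 1936 / 2
F = 21.598 uN


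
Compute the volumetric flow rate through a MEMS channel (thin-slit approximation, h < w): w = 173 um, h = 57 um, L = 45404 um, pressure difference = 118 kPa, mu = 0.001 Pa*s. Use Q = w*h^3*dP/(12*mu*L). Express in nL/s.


Step 1: Convert all dimensions to SI (meters).
w = 173e-6 m, h = 57e-6 m, L = 45404e-6 m, dP = 118e3 Pa
Step 2: Q = w * h^3 * dP / (12 * mu * L)
Q = 173e-6 * (57e-6)^3 * 118e3 / (12 * 0.001 * 45404e-6) = 6.93868731e-09 m^3/s
Step 3: Convert Q from m^3/s to nL/s (1 m^3 = 1e12 nL, so multiply by 1e12).
Q = 6938.687 nL/s


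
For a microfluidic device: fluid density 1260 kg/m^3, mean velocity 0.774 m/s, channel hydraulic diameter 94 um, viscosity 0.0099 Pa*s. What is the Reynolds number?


Step 1: Convert Dh to meters: Dh = 94e-6 m
Step 2: Re = rho * v * Dh / mu
Re = 1260 * 0.774 * 94e-6 / 0.0099
Re = 9.26


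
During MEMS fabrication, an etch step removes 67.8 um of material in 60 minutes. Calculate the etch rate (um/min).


Step 1: Etch rate = depth / time
Step 2: rate = 67.8 / 60
rate = 1.13 um/min


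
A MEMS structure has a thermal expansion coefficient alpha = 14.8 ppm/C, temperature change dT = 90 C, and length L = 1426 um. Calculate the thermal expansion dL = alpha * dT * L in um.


Step 1: Convert CTE: alpha = 14.8 ppm/C = 14.8e-6 /C
Step 2: dL = 14.8e-6 * 90 * 1426
dL = 1.8994 um


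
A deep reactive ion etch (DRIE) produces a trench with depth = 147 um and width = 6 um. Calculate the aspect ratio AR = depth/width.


Step 1: AR = depth / width
Step 2: AR = 147 / 6
AR = 24.5


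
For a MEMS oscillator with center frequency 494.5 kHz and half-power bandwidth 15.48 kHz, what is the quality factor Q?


Step 1: Q = f0 / bandwidth
Step 2: Q = 494.5 / 15.48
Q = 31.9


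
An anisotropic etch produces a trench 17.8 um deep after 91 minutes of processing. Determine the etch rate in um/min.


Step 1: Etch rate = depth / time
Step 2: rate = 17.8 / 91
rate = 0.196 um/min


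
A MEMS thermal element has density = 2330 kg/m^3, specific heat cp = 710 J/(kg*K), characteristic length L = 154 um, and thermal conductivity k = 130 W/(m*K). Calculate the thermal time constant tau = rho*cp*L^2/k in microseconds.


Step 1: Convert L to m: L = 154e-6 m
Step 2: L^2 = (154e-6)^2 = 2.3716e-08 m^2
Step 3: tau = 2330 * 710 * 2.3716e-08 / 130 = 3.0179522e-04 s
Step 4: Convert to microseconds (multiply by 1e6).
tau = 301.795 us


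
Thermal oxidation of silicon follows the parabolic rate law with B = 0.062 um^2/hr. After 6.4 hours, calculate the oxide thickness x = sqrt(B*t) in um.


Step 1: Compute B*t = 0.062 * 6.4 = 0.3968
Step 2: x = sqrt(0.3968)
x = 0.63 um


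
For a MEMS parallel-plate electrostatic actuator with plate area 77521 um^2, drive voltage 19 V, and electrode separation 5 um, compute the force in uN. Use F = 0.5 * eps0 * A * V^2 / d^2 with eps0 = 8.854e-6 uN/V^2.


Step 1: Identify parameters.
eps0 = 8.854e-6 uN/V^2, A = 77521 um^2, V = 19 V, d = 5 um
Step 2: Compute V^2 = 19^2 = 361
Step 3: Compute d^2 = 5^2 = 25
Step 4: F = 0.5 * 8.854e-6 * 77521 * 361 / 25
F = 4.956 uN


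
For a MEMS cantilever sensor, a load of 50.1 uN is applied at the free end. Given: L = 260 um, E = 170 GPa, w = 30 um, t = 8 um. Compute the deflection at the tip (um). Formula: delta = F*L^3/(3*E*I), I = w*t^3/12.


Step 1: Calculate the second moment of area.
I = w * t^3 / 12 = 30 * 8^3 / 12 = 1280.0 um^4
Step 2: Convert E to consistent units (1 GPa = 1000 uN/um^2).
E = 170 GPa = 170000 uN/um^2
Step 3: Calculate tip deflection.
delta = F * L^3 / (3 * E * I)
delta = 50.1 * 260^3 / (3 * 170000 * 1280.0)
delta = 1.3489 um


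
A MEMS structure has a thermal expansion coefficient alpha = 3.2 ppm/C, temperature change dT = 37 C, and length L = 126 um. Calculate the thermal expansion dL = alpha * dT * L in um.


Step 1: Convert CTE: alpha = 3.2 ppm/C = 3.2e-6 /C
Step 2: dL = 3.2e-6 * 37 * 126
dL = 0.0149 um


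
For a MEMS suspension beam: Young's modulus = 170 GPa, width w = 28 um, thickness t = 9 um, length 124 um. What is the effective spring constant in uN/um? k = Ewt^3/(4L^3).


Step 1: Convert E to consistent units (1 GPa = 1000 uN/um^2).
E = 170 GPa = 170000 uN/um^2
Step 2: Compute t^3 = 9^3 = 729
Step 3: Compute L^3 = 124^3 = 1906624
Step 4: k = 170000 * 28 * 729 / (4 * 1906624)
k = 454.9979 uN/um


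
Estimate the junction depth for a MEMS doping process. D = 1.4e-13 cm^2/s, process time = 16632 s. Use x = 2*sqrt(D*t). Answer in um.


Step 1: Compute D*t = 1.4e-13 * 16632 = 2.32848e-09 cm^2
Step 2: sqrt(D*t) = 4.8254e-05 cm
Step 3: x = 2 * 4.8254e-05 cm = 9.6508e-05 cm
Step 4: Convert to um (1 cm = 1e4 um): x = 0.965 um


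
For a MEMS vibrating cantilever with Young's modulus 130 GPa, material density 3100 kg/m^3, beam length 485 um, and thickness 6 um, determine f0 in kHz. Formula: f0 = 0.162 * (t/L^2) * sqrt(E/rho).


Step 1: Convert units to SI.
t_SI = 6e-6 m, L_SI = 485e-6 m
Step 2: Calculate sqrt(E/rho).
sqrt(130e9 / 3100) = 6475.76 m/s
Step 3: Compute f0.
f0 = 0.162 * 6e-6 / (485e-6)^2 * 6475.76 = 26759.2 Hz = 26.76 kHz


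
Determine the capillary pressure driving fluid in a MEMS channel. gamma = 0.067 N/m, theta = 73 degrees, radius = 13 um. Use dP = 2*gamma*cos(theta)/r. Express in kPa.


Step 1: cos(73 deg) = 0.2924
Step 2: Convert r to m: r = 13e-6 m
Step 3: dP = 2 * 0.067 * 0.2924 / 13e-6 = 3014.0 Pa
Step 4: Convert Pa to kPa (divide by 1000).
dP = 3.01 kPa


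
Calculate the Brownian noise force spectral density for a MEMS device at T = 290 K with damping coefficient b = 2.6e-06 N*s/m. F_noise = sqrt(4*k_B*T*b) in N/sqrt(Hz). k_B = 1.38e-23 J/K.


Step 1: Compute 4 * k_B * T * b
= 4 * 1.38e-23 * 290 * 2.6e-06
= 4.1621e-26 N^2/Hz
Step 2: F_noise = sqrt(4.1621e-26)
F_noise = 2.04e-13 N/sqrt(Hz)


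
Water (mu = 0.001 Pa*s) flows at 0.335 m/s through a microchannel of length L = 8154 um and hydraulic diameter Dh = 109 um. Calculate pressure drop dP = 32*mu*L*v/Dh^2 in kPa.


Step 1: Convert to SI: L = 8154e-6 m, Dh = 109e-6 m
Step 2: dP = 32 * 0.001 * 8154e-6 * 0.335 / (109e-6)^2
Step 3: dP = 7357.20 Pa
Step 4: Convert to kPa: dP = 7.36 kPa


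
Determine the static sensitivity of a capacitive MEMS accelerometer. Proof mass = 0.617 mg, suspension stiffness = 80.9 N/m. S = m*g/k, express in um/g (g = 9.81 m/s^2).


Step 1: Convert mass: m = 0.617 mg = 6.17e-07 kg
Step 2: S = m * g / k = 6.17e-07 * 9.81 / 80.9
Step 3: S = 7.48e-08 m/g
Step 4: Convert to um/g: S = 0.075 um/g


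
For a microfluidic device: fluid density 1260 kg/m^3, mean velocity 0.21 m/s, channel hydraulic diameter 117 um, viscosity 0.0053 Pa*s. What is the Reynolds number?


Step 1: Convert Dh to meters: Dh = 117e-6 m
Step 2: Re = rho * v * Dh / mu
Re = 1260 * 0.21 * 117e-6 / 0.0053
Re = 5.841


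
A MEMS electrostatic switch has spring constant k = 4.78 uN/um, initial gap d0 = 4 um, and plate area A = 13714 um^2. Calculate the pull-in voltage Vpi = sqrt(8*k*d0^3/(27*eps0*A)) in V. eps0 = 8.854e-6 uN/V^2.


Step 1: Compute numerator: 8 * k * d0^3 = 8 * 4.78 * 4^3 = 2447.36
Step 2: Compute denominator: 27 * eps0 * A = 27 * 8.854e-6 * 13714 = 3.278441
Step 3: Vpi = sqrt(2447.36 / 3.278441)
Vpi = 27.32 V


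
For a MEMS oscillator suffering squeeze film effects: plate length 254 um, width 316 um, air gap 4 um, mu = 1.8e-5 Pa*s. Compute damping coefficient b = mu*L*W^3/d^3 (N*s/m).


Step 1: Convert to SI.
L = 254e-6 m, W = 316e-6 m, d = 4e-6 m
Step 2: W^3 = (316e-6)^3 = 3.16e-11 m^3
Step 3: d^3 = (4e-6)^3 = 6.40e-17 m^3
Step 4: b = 1.8e-5 * 254e-6 * 3.16e-11 / 6.40e-17
b = 2.25e-03 N*s/m


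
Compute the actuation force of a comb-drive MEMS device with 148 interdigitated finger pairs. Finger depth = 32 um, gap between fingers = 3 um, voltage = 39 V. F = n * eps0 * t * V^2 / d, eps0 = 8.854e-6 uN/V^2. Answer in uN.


Step 1: Parameters: n=148, eps0=8.854e-6 uN/V^2, t=32 um, V=39 V, d=3 um
Step 2: V^2 = 1521
Step 3: F = 148 * 8.854e-6 * 32 * 1521 / 3
F = 21.26 uN


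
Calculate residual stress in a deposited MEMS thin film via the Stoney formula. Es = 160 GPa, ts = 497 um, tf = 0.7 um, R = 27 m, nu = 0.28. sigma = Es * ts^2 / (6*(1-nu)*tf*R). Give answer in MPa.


Step 1: Compute numerator: Es * ts^2 = 160 * 497^2 = 39521440 (GPa*um^2)
Step 2: Compute denominator (R in um): 6*(1-nu)*tf*R = 6*0.72*0.7*27e6 = 81648000.0 (um^2)
Step 3: sigma (GPa) = 39521440 / 81648000.0 = 4.84047e-01 GPa
Step 4: Convert to MPa (x1000): sigma = 484.0 MPa


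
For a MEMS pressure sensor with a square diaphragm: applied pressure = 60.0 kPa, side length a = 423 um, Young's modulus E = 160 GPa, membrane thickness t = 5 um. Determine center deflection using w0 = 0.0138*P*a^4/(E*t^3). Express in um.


Step 1: Convert pressure to compatible units (E is in GPa, so P in GPa).
P = 60.0 kPa = 60.0e-6 GPa
Step 2: Compute numerator: 0.0138 * P * a^4.
a^4 = 423^4 = 32015587041
numerator = 0.0138 * 60.0e-6 * 32015587041 = 2.650891e+04
Step 3: Compute denominator: E * t^3 = 160 * 5^3 = 20000
Step 4: w0 = numerator / denominator = 2.650891e+04 / 20000 = 1.3254 um


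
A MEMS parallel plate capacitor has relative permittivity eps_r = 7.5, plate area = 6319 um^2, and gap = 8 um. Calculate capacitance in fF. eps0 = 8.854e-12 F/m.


Step 1: Convert area to m^2: A = 6319e-12 m^2
Step 2: Convert gap to m: d = 8e-6 m
Step 3: C = eps0 * eps_r * A / d
C = 8.854e-12 * 7.5 * 6319e-12 / 8e-6
Step 4: Convert to fF (multiply by 1e15).
C = 52.45 fF


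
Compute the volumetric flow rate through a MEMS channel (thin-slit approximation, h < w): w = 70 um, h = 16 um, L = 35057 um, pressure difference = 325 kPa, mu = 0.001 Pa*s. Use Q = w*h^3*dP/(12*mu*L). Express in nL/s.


Step 1: Convert all dimensions to SI (meters).
w = 70e-6 m, h = 16e-6 m, L = 35057e-6 m, dP = 325e3 Pa
Step 2: Q = w * h^3 * dP / (12 * mu * L)
Q = 70e-6 * (16e-6)^3 * 325e3 / (12 * 0.001 * 35057e-6) = 2.2150593e-10 m^3/s
Step 3: Convert Q from m^3/s to nL/s (1 m^3 = 1e12 nL, so multiply by 1e12).
Q = 221.506 nL/s


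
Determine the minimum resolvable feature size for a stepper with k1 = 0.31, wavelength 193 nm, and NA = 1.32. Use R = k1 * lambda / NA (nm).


Step 1: Identify values: k1 = 0.31, lambda = 193 nm, NA = 1.32
Step 2: R = k1 * lambda / NA
R = 0.31 * 193 / 1.32
R = 45.3 nm


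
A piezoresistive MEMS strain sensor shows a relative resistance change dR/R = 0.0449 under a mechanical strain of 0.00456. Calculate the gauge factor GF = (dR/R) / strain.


Step 1: Identify values.
dR/R = 0.0449, strain = 0.00456
Step 2: GF = (dR/R) / strain = 0.0449 / 0.00456
GF = 9.8


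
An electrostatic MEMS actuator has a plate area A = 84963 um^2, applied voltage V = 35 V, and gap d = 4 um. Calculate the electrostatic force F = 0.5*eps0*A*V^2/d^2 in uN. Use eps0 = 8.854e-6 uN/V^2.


Step 1: Identify parameters.
eps0 = 8.854e-6 uN/V^2, A = 84963 um^2, V = 35 V, d = 4 um
Step 2: Compute V^2 = 35^2 = 1225
Step 3: Compute d^2 = 4^2 = 16
Step 4: F = 0.5 * 8.854e-6 * 84963 * 1225 / 16
F = 28.798 uN


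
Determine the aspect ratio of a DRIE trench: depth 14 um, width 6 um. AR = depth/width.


Step 1: AR = depth / width
Step 2: AR = 14 / 6
AR = 2.3


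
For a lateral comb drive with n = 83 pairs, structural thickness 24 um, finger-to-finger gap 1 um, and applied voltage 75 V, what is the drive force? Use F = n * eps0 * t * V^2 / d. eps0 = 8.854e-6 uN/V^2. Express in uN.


Step 1: Parameters: n=83, eps0=8.854e-6 uN/V^2, t=24 um, V=75 V, d=1 um
Step 2: V^2 = 5625
Step 3: F = 83 * 8.854e-6 * 24 * 5625 / 1
F = 99.209 uN


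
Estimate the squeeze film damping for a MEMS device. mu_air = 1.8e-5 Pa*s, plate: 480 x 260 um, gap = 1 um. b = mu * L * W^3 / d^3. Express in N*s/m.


Step 1: Convert to SI.
L = 480e-6 m, W = 260e-6 m, d = 1e-6 m
Step 2: W^3 = (260e-6)^3 = 1.76e-11 m^3
Step 3: d^3 = (1e-6)^3 = 1.00e-18 m^3
Step 4: b = 1.8e-5 * 480e-6 * 1.76e-11 / 1.00e-18
b = 1.52e-01 N*s/m


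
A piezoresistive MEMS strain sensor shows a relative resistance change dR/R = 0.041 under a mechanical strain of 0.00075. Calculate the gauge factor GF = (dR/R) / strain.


Step 1: Identify values.
dR/R = 0.041, strain = 0.00075
Step 2: GF = (dR/R) / strain = 0.041 / 0.00075
GF = 54.7


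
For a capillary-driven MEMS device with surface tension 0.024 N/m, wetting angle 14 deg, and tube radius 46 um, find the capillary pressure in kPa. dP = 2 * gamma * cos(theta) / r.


Step 1: cos(14 deg) = 0.9703
Step 2: Convert r to m: r = 46e-6 m
Step 3: dP = 2 * 0.024 * 0.9703 / 46e-6 = 1012.5 Pa
Step 4: Convert Pa to kPa (divide by 1000).
dP = 1.01 kPa


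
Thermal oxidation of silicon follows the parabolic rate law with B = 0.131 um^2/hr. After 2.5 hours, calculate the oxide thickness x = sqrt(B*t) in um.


Step 1: Compute B*t = 0.131 * 2.5 = 0.3275
Step 2: x = sqrt(0.3275)
x = 0.572 um


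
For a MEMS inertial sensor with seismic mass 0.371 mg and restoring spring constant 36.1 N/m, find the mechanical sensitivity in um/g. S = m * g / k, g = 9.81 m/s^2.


Step 1: Convert mass: m = 0.371 mg = 3.71e-07 kg
Step 2: S = m * g / k = 3.71e-07 * 9.81 / 36.1
Step 3: S = 1.01e-07 m/g
Step 4: Convert to um/g: S = 0.101 um/g


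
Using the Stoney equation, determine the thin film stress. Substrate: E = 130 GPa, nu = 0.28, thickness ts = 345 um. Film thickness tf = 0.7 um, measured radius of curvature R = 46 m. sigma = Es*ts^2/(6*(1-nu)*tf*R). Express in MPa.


Step 1: Compute numerator: Es * ts^2 = 130 * 345^2 = 15473250 (GPa*um^2)
Step 2: Compute denominator (R in um): 6*(1-nu)*tf*R = 6*0.72*0.7*46e6 = 139104000.0 (um^2)
Step 3: sigma (GPa) = 15473250 / 139104000.0 = 1.11235e-01 GPa
Step 4: Convert to MPa (x1000): sigma = 111.2 MPa


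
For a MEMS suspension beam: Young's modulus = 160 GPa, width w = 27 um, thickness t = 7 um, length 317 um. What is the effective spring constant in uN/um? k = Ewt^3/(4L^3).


Step 1: Convert E to consistent units (1 GPa = 1000 uN/um^2).
E = 160 GPa = 160000 uN/um^2
Step 2: Compute t^3 = 7^3 = 343
Step 3: Compute L^3 = 317^3 = 31855013
Step 4: k = 160000 * 27 * 343 / (4 * 31855013)
k = 11.6289 uN/um


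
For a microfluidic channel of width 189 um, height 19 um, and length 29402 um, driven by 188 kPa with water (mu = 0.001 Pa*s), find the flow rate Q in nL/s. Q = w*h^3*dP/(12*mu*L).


Step 1: Convert all dimensions to SI (meters).
w = 189e-6 m, h = 19e-6 m, L = 29402e-6 m, dP = 188e3 Pa
Step 2: Q = w * h^3 * dP / (12 * mu * L)
Q = 189e-6 * (19e-6)^3 * 188e3 / (12 * 0.001 * 29402e-6) = 6.907523e-10 m^3/s
Step 3: Convert Q from m^3/s to nL/s (1 m^3 = 1e12 nL, so multiply by 1e12).
Q = 690.752 nL/s


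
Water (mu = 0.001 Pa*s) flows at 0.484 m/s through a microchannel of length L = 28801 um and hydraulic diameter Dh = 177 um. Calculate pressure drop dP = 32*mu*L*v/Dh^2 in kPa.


Step 1: Convert to SI: L = 28801e-6 m, Dh = 177e-6 m
Step 2: dP = 32 * 0.001 * 28801e-6 * 0.484 / (177e-6)^2
Step 3: dP = 14238.24 Pa
Step 4: Convert to kPa: dP = 14.24 kPa


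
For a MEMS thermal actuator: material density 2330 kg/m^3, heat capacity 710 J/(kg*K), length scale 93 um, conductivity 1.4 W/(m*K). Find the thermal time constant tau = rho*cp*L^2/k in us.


Step 1: Convert L to m: L = 93e-6 m
Step 2: L^2 = (93e-6)^2 = 8.649e-09 m^2
Step 3: tau = 2330 * 710 * 8.649e-09 / 1.4 = 1.022002907e-02 s
Step 4: Convert to microseconds (multiply by 1e6).
tau = 10220.029 us


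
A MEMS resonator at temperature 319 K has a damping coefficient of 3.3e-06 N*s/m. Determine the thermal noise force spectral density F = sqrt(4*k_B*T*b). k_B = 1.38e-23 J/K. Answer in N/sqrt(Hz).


Step 1: Compute 4 * k_B * T * b
= 4 * 1.38e-23 * 319 * 3.3e-06
= 5.8109e-26 N^2/Hz
Step 2: F_noise = sqrt(5.8109e-26)
F_noise = 2.41e-13 N/sqrt(Hz)


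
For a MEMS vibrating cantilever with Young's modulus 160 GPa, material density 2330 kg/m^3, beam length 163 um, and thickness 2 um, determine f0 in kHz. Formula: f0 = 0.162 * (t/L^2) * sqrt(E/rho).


Step 1: Convert units to SI.
t_SI = 2e-6 m, L_SI = 163e-6 m
Step 2: Calculate sqrt(E/rho).
sqrt(160e9 / 2330) = 8286.71 m/s
Step 3: Compute f0.
f0 = 0.162 * 2e-6 / (163e-6)^2 * 8286.71 = 101053.6 Hz = 101.05 kHz
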